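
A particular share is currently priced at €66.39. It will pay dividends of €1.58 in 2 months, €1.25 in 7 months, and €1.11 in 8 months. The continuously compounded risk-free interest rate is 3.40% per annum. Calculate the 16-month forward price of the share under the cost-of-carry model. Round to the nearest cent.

€65.41

PV(dividends) I = 1.58·e^(−0.0340·2/12) + 1.25·e^(−0.0340·7/12) + 1.11·e^(−0.0340·8/12)
I = 1.5711 + 1.2255 + 1.0851 = 3.8817
F = (S − I)·e^(rT) = (66.39 − 3.8817) · e^(0.0340·16/12)
= 62.5083 · e^0.045333 = 62.5083 × 1.046376 = €65.41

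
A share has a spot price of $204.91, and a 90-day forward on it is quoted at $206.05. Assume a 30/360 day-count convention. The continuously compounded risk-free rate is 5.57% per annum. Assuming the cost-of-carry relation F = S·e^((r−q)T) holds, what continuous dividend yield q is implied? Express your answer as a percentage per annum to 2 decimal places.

3.35%

From F = S·e^((r−q)T): (r − q) = ln(F/S)/T
ln(206.05/204.91) = ln(1.005563) = 0.005548
(r − q) = 0.005548 / (90/360) = 0.022192
q = r − ln(F/S)/T = 0.0557 − 0.022192 = 0.033508
q = 3.35%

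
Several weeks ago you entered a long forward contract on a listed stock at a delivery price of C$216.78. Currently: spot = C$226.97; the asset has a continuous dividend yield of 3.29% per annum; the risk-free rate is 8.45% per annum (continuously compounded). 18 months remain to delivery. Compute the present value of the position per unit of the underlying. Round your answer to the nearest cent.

C$25.07

Current fair forward for the remaining 18 months: F = S·e^((r − q)·T), (r − q) = 0.0845 − 0.0329 = 0.0516
F = 226.97 · e^(0.0516 × 18/12) = 226.97 × 1.080474 = 245.2352
Value of long forward = (F − K)·e^(−rT) = (245.2352 − 216.78) · e^(−0.0845·18/12)
= 28.4552 × 0.880954 = 25.07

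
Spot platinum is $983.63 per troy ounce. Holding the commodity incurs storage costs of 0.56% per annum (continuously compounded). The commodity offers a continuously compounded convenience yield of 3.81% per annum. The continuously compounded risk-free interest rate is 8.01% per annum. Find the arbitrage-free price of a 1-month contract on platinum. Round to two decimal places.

$987.54 per troy ounce

Net carry = r + u − y = 0.0801 + 0.0056 − 0.0381 = 0.0476
F = S·e^((r+u−y)T) = 983.63 · e^(0.0476 × 1/12) = 983.63 · e^0.003967
= 983.63 × 1.003975 = $987.54 per troy ounce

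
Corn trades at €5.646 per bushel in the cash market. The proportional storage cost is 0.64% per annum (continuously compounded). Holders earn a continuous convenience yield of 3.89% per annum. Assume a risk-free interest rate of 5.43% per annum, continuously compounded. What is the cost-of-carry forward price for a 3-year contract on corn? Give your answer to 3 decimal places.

Net carry = r + u − y = 0.0543 + 0.0064 − 0.0389 = 0.0218
F = S·e^((r+u−y)T) = 5.646 · e^(0.0218 × 3) = 5.646 · e^0.065400
= 5.646 × 1.067586 = €6.028 per bushel

€6.028 per bushel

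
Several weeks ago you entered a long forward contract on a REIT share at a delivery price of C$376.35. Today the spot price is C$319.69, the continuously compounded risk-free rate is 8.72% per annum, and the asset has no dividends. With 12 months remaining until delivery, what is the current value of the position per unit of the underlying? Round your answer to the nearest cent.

-C$25.23

Current fair forward for the remaining 12 months: F = S·e^(r·T), r = 0.0872
F = 319.69 · e^(0.0872 × 12/12) = 319.69 × 1.091115 = 348.8186
Value of long forward = (F − K)·e^(−rT) = (348.8186 − 376.35) · e^(−0.0872·12/12)
= -27.5314 × 0.916494 = -25.23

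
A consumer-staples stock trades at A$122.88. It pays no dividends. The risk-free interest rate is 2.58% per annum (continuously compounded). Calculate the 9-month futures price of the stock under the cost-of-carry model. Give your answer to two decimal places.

F = S·e^(rT) = 122.88 · e^(0.0258 × 9/12)
= 122.88 · e^0.019350 = 122.88 × 1.019538
F = A$125.28

A$125.28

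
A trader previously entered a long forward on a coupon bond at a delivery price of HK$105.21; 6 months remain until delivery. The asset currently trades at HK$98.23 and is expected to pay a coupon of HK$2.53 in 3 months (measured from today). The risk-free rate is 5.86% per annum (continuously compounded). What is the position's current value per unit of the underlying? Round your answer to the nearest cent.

-HK$6.44

PV(remaining coupons) I = 2.53·e^(−0.0586·3/12) = 2.4932
Current forward F = (S − I)·e^(rT) = (98.23 − 2.4932)·e^(0.0586·6/12) = 95.7368 × 1.029733 = 98.5833
Value (long) = (F − K)·e^(−rT) = (98.5833 − 105.21) × 0.971125 = -6.4354
Value = -HK$6.44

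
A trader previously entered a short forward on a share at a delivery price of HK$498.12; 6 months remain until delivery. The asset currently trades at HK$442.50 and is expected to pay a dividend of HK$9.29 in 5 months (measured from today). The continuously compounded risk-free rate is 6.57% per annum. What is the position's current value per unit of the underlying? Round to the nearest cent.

HK$48.56

PV(remaining dividends) I = 9.29·e^(−0.0657·5/12) = 9.0391
Current forward F = (S − I)·e^(rT) = (442.50 − 9.0391)·e^(0.0657·6/12) = 433.4609 × 1.033396 = 447.9368
Value (long) = (F − K)·e^(−rT) = (447.9368 − 498.12) × 0.967684 = -48.5615
Short position value = −(long value) = HK$48.56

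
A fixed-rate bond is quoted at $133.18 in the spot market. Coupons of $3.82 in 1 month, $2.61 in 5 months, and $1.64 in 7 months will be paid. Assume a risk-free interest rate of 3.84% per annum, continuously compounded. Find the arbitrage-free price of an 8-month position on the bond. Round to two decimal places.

PV(coupons) I = 3.82·e^(−0.0384·1/12) + 2.61·e^(−0.0384·5/12) + 1.64·e^(−0.0384·7/12)
I = 3.8078 + 2.5686 + 1.6037 = 7.9801
F = (S − I)·e^(rT) = (133.18 − 7.9801) · e^(0.0384·8/12)
= 125.1999 · e^0.025600 = 125.1999 × 1.025930 = $128.45

$128.45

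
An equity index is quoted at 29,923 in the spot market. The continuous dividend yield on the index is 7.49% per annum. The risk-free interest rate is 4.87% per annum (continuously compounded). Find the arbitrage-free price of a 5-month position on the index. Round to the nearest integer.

F = S·e^((r − q)T) = 29923 · e^((0.0487 − 0.0749) × 5/12)
= 29923 · e^-0.010917 = 29923 × 0.989142
F = 29,598

29,598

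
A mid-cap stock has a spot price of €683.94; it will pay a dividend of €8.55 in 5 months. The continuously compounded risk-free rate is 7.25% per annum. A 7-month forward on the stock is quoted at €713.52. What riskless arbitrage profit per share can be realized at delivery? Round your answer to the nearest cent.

PV(dividends) I = 8.55·e^(−0.0725·5/12) = 8.2956
Fair forward F* = (S − I)·e^(rT) = (683.94 − 8.2956)·e^0.042292 = 675.6444 × 1.043199 = 704.8316
Market €713.52 > fair 704.8316: forward overpriced → cash-and-carry (borrow at r, buy the stock and collect the dividends, short the forward).
Profit at T = |F_mkt − F*| = |713.52 − 704.8316| = €8.69 per share

€8.69 per share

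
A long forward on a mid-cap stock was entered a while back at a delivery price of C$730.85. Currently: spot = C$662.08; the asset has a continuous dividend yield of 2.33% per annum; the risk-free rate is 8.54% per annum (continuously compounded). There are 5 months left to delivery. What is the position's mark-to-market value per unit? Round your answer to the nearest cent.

Current fair forward for the remaining 5 months: F = S·e^((r − q)·T), (r − q) = 0.0854 − 0.0233 = 0.0621
F = 662.08 · e^(0.0621 × 5/12) = 662.08 × 1.026213 = 679.4351
Value of long forward = (F − K)·e^(−rT) = (679.4351 − 730.85) · e^(−0.0854·5/12)
= -51.4149 × 0.965042 = -49.62

-C$49.62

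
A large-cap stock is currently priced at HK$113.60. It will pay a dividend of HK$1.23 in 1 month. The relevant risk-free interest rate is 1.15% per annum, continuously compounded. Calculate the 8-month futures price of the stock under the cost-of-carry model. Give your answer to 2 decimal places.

HK$113.24

PV(dividends) I = 1.23·e^(−0.0115·1/12)
I = 1.2288
F = (S − I)·e^(rT) = (113.60 − 1.2288) · e^(0.0115·8/12)
= 112.3712 · e^0.007667 = 112.3712 × 1.007696 = HK$113.24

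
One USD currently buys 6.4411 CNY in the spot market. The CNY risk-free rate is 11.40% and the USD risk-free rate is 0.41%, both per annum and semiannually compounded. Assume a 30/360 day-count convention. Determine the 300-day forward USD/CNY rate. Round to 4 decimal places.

7.0405

By covered interest parity, F = S · (1+r_CNY/2)^(2T) / (1+r_USD/2)^(2T)
= 6.4411 × 1.096794 / 1.003419 = 6.4411 × 1.093057
F = 7.0405 CNY per USD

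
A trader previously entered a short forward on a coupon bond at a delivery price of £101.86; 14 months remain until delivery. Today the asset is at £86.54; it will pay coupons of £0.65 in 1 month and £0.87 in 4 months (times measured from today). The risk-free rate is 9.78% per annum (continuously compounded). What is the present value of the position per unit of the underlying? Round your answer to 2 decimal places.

PV(remaining coupons) I = 0.65·e^(−0.0978·1/12) + 0.87·e^(−0.0978·4/12) = 1.4868
Current forward F = (S − I)·e^(rT) = (86.54 − 1.4868)·e^(0.0978·14/12) = 85.0532 × 1.120864 = 95.3331
Value (long) = (F − K)·e^(−rT) = (95.3331 − 101.86) × 0.892169 = -5.8231
Short position value = −(long value) = £5.82

£5.82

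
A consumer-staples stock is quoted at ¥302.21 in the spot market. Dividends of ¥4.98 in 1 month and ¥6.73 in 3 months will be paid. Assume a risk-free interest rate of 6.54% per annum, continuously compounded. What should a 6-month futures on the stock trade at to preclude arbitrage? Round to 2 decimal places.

PV(dividends) I = 4.98·e^(−0.0654·1/12) + 6.73·e^(−0.0654·3/12)
I = 4.9529 + 6.6209 = 11.5738
F = (S − I)·e^(rT) = (302.21 − 11.5738) · e^(0.0654·6/12)
= 290.6362 · e^0.032700 = 290.6362 × 1.033241 = ¥300.30

¥300.30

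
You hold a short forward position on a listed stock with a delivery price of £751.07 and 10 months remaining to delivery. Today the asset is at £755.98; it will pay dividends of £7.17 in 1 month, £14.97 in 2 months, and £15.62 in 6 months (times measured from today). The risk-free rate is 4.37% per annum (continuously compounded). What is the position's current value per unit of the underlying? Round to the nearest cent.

PV(remaining dividends) I = 7.17·e^(−0.0437·1/12) + 14.97·e^(−0.0437·2/12) + 15.62·e^(−0.0437·6/12) = 37.2877
Current forward F = (S − I)·e^(rT) = (755.98 − 37.2877)·e^(0.0437·10/12) = 718.6923 × 1.037088 = 745.3472
Value (long) = (F − K)·e^(−rT) = (745.3472 − 751.07) × 0.964238 = -5.5181
Short position value = −(long value) = £5.52

£5.52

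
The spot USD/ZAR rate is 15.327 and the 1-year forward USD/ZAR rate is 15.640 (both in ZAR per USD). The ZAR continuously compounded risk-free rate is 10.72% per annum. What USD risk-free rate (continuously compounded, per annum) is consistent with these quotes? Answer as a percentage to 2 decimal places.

8.70%

F = S·e^((r_ZAR − r_USD)T) ⇒ r_USD = r_ZAR − ln(F/S)/T
ln(15.640/15.327) = 0.020216; /(1) = 0.020216
r_USD = 0.1072 − 0.020216 = 0.086984
r_USD = 8.70%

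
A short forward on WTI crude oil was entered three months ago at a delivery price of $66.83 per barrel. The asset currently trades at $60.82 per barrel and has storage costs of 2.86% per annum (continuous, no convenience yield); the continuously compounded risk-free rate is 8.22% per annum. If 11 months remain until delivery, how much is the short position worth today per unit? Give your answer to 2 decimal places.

Current fair forward for the remaining 11 months: F = S·e^((r + u)·T), (r + u) = 0.0822 + 0.0286 = 0.1108
F = 60.82 · e^(0.1108 × 11/12) = 60.82 × 1.106904 = 67.3219
Value of long forward = (F − K)·e^(−rT) = (67.3219 − 66.83) · e^(−0.0822·11/12)
= 0.4919 × 0.927419 = 0.46
Short position value = −(long value) = -$0.46

-$0.46 per barrel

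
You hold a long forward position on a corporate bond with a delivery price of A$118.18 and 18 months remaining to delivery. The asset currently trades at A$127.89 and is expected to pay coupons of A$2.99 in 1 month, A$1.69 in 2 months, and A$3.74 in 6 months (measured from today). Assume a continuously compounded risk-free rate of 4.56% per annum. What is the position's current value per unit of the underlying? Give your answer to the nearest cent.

A$9.21

PV(remaining coupons) I = 2.99·e^(−0.0456·1/12) + 1.69·e^(−0.0456·2/12) + 3.74·e^(−0.0456·6/12) = 8.3116
Current forward F = (S − I)·e^(rT) = (127.89 − 8.3116)·e^(0.0456·18/12) = 119.5784 × 1.070794 = 128.0438
Value (long) = (F − K)·e^(−rT) = (128.0438 − 118.18) × 0.933887 = 9.2117
Value = A$9.21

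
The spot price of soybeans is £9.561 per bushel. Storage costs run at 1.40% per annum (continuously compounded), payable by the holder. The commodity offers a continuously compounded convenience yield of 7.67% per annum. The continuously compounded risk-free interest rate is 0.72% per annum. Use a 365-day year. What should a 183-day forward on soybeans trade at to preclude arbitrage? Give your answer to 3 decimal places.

Net carry = r + u − y = 0.0072 + 0.0140 − 0.0767 = -0.0555
F = S·e^((r+u−y)T) = 9.561 · e^(-0.0555 × 183/365) = 9.561 · e^-0.027826
= 9.561 × 0.972558 = £9.299 per bushel

£9.299 per bushel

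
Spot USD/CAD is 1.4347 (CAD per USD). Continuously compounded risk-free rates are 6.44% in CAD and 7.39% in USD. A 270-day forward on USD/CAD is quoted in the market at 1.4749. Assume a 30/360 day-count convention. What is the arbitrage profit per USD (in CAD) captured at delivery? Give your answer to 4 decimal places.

Fair forward: F* = S·e^(carry·T), with carry = (r_CAD − r_USD) = 0.0644 − 0.0739 = -0.0095
F* = 1.4347 · e^(-0.0095 × 270/360) = 1.4347 · e^-0.007125 = 1.4347 × 0.992900 = 1.4245
Market 1.4749 > fair 1.4245: forward overpriced → cash-and-carry (buy spot, short the forward).
At maturity, profit = |F_mkt − F*| = |1.4749 − 1.4245| = 0.0504 per USD (in CAD)

0.0504 per USD (in CAD)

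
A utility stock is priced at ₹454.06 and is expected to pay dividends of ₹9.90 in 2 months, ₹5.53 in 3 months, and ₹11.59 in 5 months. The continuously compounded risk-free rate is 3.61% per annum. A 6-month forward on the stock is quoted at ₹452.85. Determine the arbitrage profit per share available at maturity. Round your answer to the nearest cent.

₹17.74 per share

PV(dividends) I = 9.90·e^(−0.0361·2/12) + 5.53·e^(−0.0361·3/12) + 11.59·e^(−0.0361·5/12) = 26.7379
Fair forward F* = (S − I)·e^(rT) = (454.06 − 26.7379)·e^0.018050 = 427.3221 × 1.018214 = 435.1053
Market ₹452.85 > fair 435.1053: forward overpriced → cash-and-carry (borrow at r, buy the stock and collect the dividends, short the forward).
Profit at T = |F_mkt − F*| = |452.85 − 435.1053| = ₹17.74 per share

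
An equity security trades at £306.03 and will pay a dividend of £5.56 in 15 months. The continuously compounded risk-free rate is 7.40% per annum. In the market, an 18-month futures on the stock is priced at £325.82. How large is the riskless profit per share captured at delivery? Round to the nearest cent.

PV(dividends) I = 5.56·e^(−0.0740·15/12) = 5.0688
Fair futures F* = (S − I)·e^(rT) = (306.03 − 5.0688)·e^0.111000 = 300.9612 × 1.117395 = 336.2925
Market £325.82 < fair 336.2925: forward underpriced → reverse cash-and-carry (short the stock, invest proceeds at r, pay the dividends, go long the forward).
Profit at T = |F_mkt − F*| = |325.82 − 336.2925| = £10.47 per share

£10.47 per share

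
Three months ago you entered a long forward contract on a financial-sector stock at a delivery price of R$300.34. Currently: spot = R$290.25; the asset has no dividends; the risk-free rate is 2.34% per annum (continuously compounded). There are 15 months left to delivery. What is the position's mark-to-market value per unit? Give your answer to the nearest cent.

-R$1.43

Current fair forward for the remaining 15 months: F = S·e^(r·T), r = 0.0234
F = 290.25 · e^(0.0234 × 15/12) = 290.25 × 1.029682 = 298.8652
Value of long forward = (F − K)·e^(−rT) = (298.8652 − 300.34) · e^(−0.0234·15/12)
= -1.4748 × 0.971174 = -1.43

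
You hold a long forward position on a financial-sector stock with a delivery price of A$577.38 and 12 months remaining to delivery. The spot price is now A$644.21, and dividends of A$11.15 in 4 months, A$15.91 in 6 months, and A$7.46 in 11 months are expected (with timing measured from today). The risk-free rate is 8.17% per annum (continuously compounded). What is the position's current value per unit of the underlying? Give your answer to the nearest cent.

A$79.08

PV(remaining dividends) I = 11.15·e^(−0.0817·4/12) + 15.91·e^(−0.0817·6/12) + 7.46·e^(−0.0817·11/12) = 33.0453
Current forward F = (S − I)·e^(rT) = (644.21 − 33.0453)·e^(0.0817·12/12) = 611.1647 × 1.085130 = 663.1932
Value (long) = (F − K)·e^(−rT) = (663.1932 − 577.38) × 0.921548 = 79.0810
Value = A$79.08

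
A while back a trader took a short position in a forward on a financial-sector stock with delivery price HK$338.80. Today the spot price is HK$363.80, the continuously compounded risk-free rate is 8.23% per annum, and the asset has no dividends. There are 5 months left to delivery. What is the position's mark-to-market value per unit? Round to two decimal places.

Current fair forward for the remaining 5 months: F = S·e^(r·T), r = 0.0823
F = 363.80 · e^(0.0823 × 5/12) = 363.80 × 1.034886 = 376.4915
Value of long forward = (F − K)·e^(−rT) = (376.4915 − 338.80) · e^(−0.0823·5/12)
= 37.6915 × 0.966290 = 36.42
Short position value = −(long value) = -HK$36.42

-HK$36.42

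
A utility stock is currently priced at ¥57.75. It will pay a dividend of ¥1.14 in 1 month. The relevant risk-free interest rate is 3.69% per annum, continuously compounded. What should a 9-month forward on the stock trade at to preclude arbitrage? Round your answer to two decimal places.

PV(dividends) I = 1.14·e^(−0.0369·1/12)
I = 1.1365
F = (S − I)·e^(rT) = (57.75 − 1.1365) · e^(0.0369·9/12)
= 56.6135 · e^0.027675 = 56.6135 × 1.028062 = ¥58.20

¥58.20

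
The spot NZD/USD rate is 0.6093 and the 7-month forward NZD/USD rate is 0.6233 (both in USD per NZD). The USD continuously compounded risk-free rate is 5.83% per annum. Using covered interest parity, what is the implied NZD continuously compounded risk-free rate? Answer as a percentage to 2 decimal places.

1.94%

F = S·e^((r_USD − r_NZD)T) ⇒ r_NZD = r_USD − ln(F/S)/T
ln(0.6233/0.6093) = 0.022717; /(7/12) = 0.038943
r_NZD = 0.0583 − 0.038943 = 0.019357
r_NZD = 1.94%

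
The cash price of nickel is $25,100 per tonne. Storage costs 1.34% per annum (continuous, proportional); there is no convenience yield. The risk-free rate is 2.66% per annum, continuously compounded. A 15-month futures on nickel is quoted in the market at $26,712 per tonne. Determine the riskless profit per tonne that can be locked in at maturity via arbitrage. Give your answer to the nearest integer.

Fair futures: F* = S·e^(carry·T), with carry = (r + u) = 0.0266 + 0.0134 = 0.0400
F* = 25100 · e^(0.0400 × 15/12) = 25100 · e^0.050000 = 25100 × 1.051271 = $26386.9021
Market $26712 > fair $26386.9021: forward overpriced → cash-and-carry (buy spot, short the forward).
At maturity, profit = |F_mkt − F*| = |26712 − 26386.9021| = $325 per tonne

$325 per tonne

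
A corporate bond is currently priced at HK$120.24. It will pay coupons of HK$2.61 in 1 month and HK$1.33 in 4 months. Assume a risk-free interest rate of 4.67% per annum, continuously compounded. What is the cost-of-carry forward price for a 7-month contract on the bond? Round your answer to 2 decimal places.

HK$119.54

PV(coupons) I = 2.61·e^(−0.0467·1/12) + 1.33·e^(−0.0467·4/12)
I = 2.5999 + 1.3095 = 3.9094
F = (S − I)·e^(rT) = (120.24 − 3.9094) · e^(0.0467·7/12)
= 116.3306 · e^0.027242 = 116.3306 × 1.027616 = HK$119.54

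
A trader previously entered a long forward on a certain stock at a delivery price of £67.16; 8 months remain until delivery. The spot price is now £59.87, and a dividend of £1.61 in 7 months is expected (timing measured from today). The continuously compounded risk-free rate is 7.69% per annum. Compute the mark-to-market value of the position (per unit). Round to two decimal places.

-£5.47

PV(remaining dividends) I = 1.61·e^(−0.0769·7/12) = 1.5394
Current forward F = (S − I)·e^(rT) = (59.87 − 1.5394)·e^(0.0769·8/12) = 58.3306 × 1.052604 = 61.3990
Value (long) = (F − K)·e^(−rT) = (61.3990 − 67.16) × 0.950025 = -5.4731
Value = -£5.47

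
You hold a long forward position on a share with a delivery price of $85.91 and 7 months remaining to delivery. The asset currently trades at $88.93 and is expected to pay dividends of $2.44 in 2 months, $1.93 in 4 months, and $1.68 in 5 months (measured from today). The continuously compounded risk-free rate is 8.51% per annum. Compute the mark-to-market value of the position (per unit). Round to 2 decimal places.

PV(remaining dividends) I = 2.44·e^(−0.0851·2/12) + 1.93·e^(−0.0851·4/12) + 1.68·e^(−0.0851·5/12) = 5.9031
Current forward F = (S − I)·e^(rT) = (88.93 − 5.9031)·e^(0.0851·7/12) = 83.0269 × 1.050894 = 87.2525
Value (long) = (F − K)·e^(−rT) = (87.2525 − 85.91) × 0.951570 = 1.2775
Value = $1.28

$1.28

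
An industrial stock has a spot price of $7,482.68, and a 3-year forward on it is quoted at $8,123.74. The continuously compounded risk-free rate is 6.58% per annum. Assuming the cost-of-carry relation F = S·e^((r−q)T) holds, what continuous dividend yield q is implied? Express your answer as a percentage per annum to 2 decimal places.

3.84%

From F = S·e^((r−q)T): (r − q) = ln(F/S)/T
ln(8123.74/7482.68) = ln(1.085673) = 0.082200
(r − q) = 0.082200 / (3) = 0.027400
q = r − ln(F/S)/T = 0.0658 − 0.027400 = 0.038400
q = 3.84%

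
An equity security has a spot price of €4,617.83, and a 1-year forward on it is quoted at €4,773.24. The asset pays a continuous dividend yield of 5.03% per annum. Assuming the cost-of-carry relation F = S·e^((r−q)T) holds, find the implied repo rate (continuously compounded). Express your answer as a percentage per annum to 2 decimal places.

8.34%

From F = S·e^((r−q)T): (r − q) = ln(F/S)/T
ln(4773.24/4617.83) = ln(1.033654) = 0.033100
(r − q) = 0.033100 / (1) = 0.033100
r = ln(F/S)/T + q = 0.033100 + 0.0503 = 0.083400
r = 8.34%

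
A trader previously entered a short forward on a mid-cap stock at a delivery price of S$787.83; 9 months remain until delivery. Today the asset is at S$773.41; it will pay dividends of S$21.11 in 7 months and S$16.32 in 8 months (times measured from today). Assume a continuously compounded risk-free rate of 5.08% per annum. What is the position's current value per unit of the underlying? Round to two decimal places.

PV(remaining dividends) I = 21.11·e^(−0.0508·7/12) + 16.32·e^(−0.0508·8/12) = 36.2702
Current forward F = (S − I)·e^(rT) = (773.41 − 36.2702)·e^(0.0508·9/12) = 737.1398 × 1.038835 = 765.7666
Value (long) = (F − K)·e^(−rT) = (765.7666 − 787.83) × 0.962617 = -21.2386
Short position value = −(long value) = S$21.24

S$21.24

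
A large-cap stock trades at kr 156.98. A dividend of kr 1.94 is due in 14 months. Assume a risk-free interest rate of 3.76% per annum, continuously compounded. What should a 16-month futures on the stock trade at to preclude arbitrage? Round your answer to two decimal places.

kr 163.10

PV(dividends) I = 1.94·e^(−0.0376·14/12)
I = 1.8567
F = (S − I)·e^(rT) = (156.98 − 1.8567) · e^(0.0376·16/12)
= 155.1233 · e^0.050133 = 155.1233 × 1.051411 = kr 163.10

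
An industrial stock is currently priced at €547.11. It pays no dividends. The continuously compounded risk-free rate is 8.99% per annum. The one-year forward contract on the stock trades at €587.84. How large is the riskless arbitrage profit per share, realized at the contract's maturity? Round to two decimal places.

€10.73 per share

Fair forward: F* = S·e^(carry·T), with carry = r = 0.0899
F* = 547.11 · e^(0.0899 × 12/12) = 547.11 · e^0.089900 = 547.11 × 1.094065 = €598.5739
Market €587.84 < fair €598.5739: forward underpriced → reverse cash-and-carry (short spot, go long the forward).
At maturity, profit = |F_mkt − F*| = |587.84 − 598.5739| = €10.73 per share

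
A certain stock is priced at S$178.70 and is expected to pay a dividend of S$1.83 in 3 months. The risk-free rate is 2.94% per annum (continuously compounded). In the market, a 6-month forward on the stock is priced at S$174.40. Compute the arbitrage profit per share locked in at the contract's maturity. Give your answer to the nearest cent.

PV(dividends) I = 1.83·e^(−0.0294·3/12) = 1.8166
Fair forward F* = (S − I)·e^(rT) = (178.70 − 1.8166)·e^0.014700 = 176.8834 × 1.014809 = 179.5029
Market S$174.40 < fair 179.5029: forward underpriced → reverse cash-and-carry (short the stock, invest proceeds at r, pay the dividends, go long the forward).
Profit at T = |F_mkt − F*| = |174.40 − 179.5029| = S$5.10 per share

S$5.10 per share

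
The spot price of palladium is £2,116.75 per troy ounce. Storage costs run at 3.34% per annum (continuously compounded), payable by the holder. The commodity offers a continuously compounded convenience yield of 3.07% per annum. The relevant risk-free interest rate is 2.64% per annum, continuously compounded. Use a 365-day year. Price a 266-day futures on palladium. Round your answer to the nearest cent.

£2,162.12 per troy ounce

Net carry = r + u − y = 0.0264 + 0.0334 − 0.0307 = 0.0291
F = S·e^((r+u−y)T) = 2116.75 · e^(0.0291 × 266/365) = 2116.75 · e^0.02120712
= 2116.75 × 1.02143359 = £2,162.12 per troy ounce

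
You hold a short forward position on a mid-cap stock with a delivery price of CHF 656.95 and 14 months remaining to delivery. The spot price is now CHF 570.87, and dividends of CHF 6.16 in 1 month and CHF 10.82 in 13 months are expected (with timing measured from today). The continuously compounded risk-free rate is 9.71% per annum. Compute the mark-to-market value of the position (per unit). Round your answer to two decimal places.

CHF 31.57

PV(remaining dividends) I = 6.16·e^(−0.0971·1/12) + 10.82·e^(−0.0971·13/12) = 15.8500
Current forward F = (S − I)·e^(rT) = (570.87 − 15.8500)·e^(0.0971·14/12) = 555.0200 × 1.119949 = 621.5941
Value (long) = (F − K)·e^(−rT) = (621.5941 − 656.95) × 0.892898 = -31.5692
Short position value = −(long value) = CHF 31.57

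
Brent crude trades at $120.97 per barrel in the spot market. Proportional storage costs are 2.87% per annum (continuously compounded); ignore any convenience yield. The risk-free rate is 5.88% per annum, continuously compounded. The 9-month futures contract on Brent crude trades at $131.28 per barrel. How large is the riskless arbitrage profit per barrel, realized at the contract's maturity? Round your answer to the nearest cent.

$2.11 per barrel

Fair futures: F* = S·e^(carry·T), with carry = (r + u) = 0.0588 + 0.0287 = 0.0875
F* = 120.97 · e^(0.0875 × 9/12) = 120.97 · e^0.065625 = 120.97 × 1.067826 = $129.1749
Market $131.28 > fair $129.1749: forward overpriced → cash-and-carry (buy spot, short the forward).
At maturity, profit = |F_mkt − F*| = |131.28 − 129.1749| = $2.11 per barrel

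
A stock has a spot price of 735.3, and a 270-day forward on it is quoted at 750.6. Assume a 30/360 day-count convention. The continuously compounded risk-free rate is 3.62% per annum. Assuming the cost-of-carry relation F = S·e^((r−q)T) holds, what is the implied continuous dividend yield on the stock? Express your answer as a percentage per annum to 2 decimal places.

0.87%

From F = S·e^((r−q)T): (r − q) = ln(F/S)/T
ln(750.6/735.3) = ln(1.020808) = 0.020594
(r − q) = 0.020594 / (270/360) = 0.027459
q = r − ln(F/S)/T = 0.0362 − 0.027459 = 0.008741
q = 0.87%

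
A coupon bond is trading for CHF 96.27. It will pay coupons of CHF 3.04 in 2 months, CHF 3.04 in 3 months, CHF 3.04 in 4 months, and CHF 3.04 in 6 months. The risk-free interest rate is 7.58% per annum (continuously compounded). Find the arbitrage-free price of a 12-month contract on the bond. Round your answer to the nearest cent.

PV(coupons) I = 3.04·e^(−0.0758·2/12) + 3.04·e^(−0.0758·3/12) + 3.04·e^(−0.0758·4/12) + 3.04·e^(−0.0758·6/12)
I = 3.0018 + 2.9829 + 2.9642 + 2.9269 = 11.8758
F = (S − I)·e^(rT) = (96.27 − 11.8758) · e^(0.0758·12/12)
= 84.3942 · e^0.075800 = 84.3942 × 1.078747 = CHF 91.04

CHF 91.04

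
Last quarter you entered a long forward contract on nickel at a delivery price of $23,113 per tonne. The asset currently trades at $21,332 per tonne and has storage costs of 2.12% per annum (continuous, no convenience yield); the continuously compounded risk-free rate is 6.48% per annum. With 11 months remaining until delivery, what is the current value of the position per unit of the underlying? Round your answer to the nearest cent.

-$29.46 per tonne

Current fair forward for the remaining 11 months: F = S·e^((r + u)·T), (r + u) = 0.0648 + 0.0212 = 0.0860
F = 21332 · e^(0.0860 × 11/12) = 21332 × 1.08202397 = 23081.7353
Value of long forward = (F − K)·e^(−rT) = (23081.7353 − 23113) · e^(−0.0648·11/12)
= -31.2647 × 0.94232976 = -29.46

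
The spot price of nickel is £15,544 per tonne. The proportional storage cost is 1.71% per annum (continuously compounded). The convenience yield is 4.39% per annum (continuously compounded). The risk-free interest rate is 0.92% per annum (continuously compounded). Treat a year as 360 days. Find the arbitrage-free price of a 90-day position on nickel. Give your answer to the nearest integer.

£15,476 per tonne

Net carry = r + u − y = 0.0092 + 0.0171 − 0.0439 = -0.0176
F = S·e^((r+u−y)T) = 15544 · e^(-0.0176 × 90/360) = 15544 · e^-0.004400
= 15544 × 0.995610 = £15,476 per tonne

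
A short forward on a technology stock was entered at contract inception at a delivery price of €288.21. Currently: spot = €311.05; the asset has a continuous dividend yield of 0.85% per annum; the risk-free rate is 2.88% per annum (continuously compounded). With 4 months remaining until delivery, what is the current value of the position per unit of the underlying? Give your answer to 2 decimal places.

Current fair forward for the remaining 4 months: F = S·e^((r − q)·T), (r − q) = 0.0288 − 0.0085 = 0.0203
F = 311.05 · e^(0.0203 × 4/12) = 311.05 × 1.006790 = 313.1620
Value of long forward = (F − K)·e^(−rT) = (313.1620 − 288.21) · e^(−0.0288·4/12)
= 24.9520 × 0.990446 = 24.71
Short position value = −(long value) = -€24.71

-€24.71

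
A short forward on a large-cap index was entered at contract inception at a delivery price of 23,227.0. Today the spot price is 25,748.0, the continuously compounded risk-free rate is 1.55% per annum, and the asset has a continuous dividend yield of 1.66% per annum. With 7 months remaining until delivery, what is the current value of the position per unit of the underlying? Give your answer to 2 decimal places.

Current fair forward for the remaining 7 months: F = S·e^((r − q)·T), (r − q) = 0.0155 − 0.0166 = -0.0011
F = 25748.0 · e^(-0.0011 × 7/12) = 25748.0 × 0.99935854 = 25731.4837
Value of long forward = (F − K)·e^(−rT) = (25731.4837 − 23227.0) · e^(−0.0155·7/12)
= 2504.4837 × 0.99099909 = 2481.94
Short position value = −(long value) = -2481.94

-2481.94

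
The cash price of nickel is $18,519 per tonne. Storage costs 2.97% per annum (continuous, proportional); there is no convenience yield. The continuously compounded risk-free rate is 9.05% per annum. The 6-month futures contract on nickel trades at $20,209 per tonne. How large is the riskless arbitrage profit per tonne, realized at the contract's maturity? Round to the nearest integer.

Fair futures: F* = S·e^(carry·T), with carry = (r + u) = 0.0905 + 0.0297 = 0.1202
F* = 18519 · e^(0.1202 × 6/12) = 18519 · e^0.060100 = 18519 × 1.061943 = $19666.1224
Market $20209 > fair $19666.1224: forward overpriced → cash-and-carry (buy spot, short the forward).
At maturity, profit = |F_mkt − F*| = |20209 − 19666.1224| = $543 per tonne

$543 per tonne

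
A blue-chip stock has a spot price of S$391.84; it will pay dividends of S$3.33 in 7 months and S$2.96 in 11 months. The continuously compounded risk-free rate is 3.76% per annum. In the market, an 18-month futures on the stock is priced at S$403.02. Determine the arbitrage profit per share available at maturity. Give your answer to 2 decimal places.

PV(dividends) I = 3.33·e^(−0.0376·7/12) + 2.96·e^(−0.0376·11/12) = 6.1175
Fair futures F* = (S − I)·e^(rT) = (391.84 − 6.1175)·e^0.056400 = 385.7225 × 1.058021 = 408.1025
Market S$403.02 < fair 408.1025: forward underpriced → reverse cash-and-carry (short the stock, invest proceeds at r, pay the dividends, go long the forward).
Profit at T = |F_mkt − F*| = |403.02 − 408.1025| = S$5.08 per share

S$5.08 per share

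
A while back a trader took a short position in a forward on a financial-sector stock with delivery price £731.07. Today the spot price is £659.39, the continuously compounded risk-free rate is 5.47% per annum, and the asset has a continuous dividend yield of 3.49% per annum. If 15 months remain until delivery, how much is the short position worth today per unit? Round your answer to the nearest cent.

Current fair forward for the remaining 15 months: F = S·e^((r − q)·T), (r − q) = 0.0547 − 0.0349 = 0.0198
F = 659.39 · e^(0.0198 × 15/12) = 659.39 × 1.025059 = 675.9137
Value of long forward = (F − K)·e^(−rT) = (675.9137 − 731.07) · e^(−0.0547·15/12)
= -55.1563 × 0.933910 = -51.51
Short position value = −(long value) = £51.51

£51.51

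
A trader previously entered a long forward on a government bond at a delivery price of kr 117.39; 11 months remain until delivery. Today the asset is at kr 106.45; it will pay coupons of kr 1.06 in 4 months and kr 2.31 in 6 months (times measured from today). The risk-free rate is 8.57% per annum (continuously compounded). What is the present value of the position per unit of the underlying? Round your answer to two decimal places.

PV(remaining coupons) I = 1.06·e^(−0.0857·4/12) + 2.31·e^(−0.0857·6/12) = 3.2433
Current forward F = (S − I)·e^(rT) = (106.45 − 3.2433)·e^(0.0857·11/12) = 103.2067 × 1.081726 = 111.6414
Value (long) = (F − K)·e^(−rT) = (111.6414 − 117.39) × 0.924448 = -5.3143
Value = -kr 5.31

-kr 5.31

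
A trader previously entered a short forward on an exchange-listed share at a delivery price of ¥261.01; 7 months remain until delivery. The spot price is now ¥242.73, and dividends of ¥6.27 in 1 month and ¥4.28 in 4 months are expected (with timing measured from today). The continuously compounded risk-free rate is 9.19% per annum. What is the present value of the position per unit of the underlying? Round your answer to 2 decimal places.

¥15.03

PV(remaining dividends) I = 6.27·e^(−0.0919·1/12) + 4.28·e^(−0.0919·4/12) = 10.3730
Current forward F = (S − I)·e^(rT) = (242.73 − 10.3730)·e^(0.0919·7/12) = 232.3570 × 1.055071 = 245.1531
Value (long) = (F − K)·e^(−rT) = (245.1531 − 261.01) × 0.947803 = -15.0292
Short position value = −(long value) = ¥15.03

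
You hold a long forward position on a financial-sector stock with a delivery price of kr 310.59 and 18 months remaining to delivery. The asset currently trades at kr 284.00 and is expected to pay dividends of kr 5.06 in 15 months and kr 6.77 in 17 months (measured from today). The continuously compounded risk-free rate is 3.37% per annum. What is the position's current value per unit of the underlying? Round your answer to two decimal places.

-kr 22.59

PV(remaining dividends) I = 5.06·e^(−0.0337·15/12) + 6.77·e^(−0.0337·17/12) = 11.3057
Current forward F = (S − I)·e^(rT) = (284.00 − 11.3057)·e^(0.0337·18/12) = 272.6943 × 1.051849 = 286.8332
Value (long) = (F − K)·e^(−rT) = (286.8332 − 310.59) × 0.950706 = -22.5857
Value = -kr 22.59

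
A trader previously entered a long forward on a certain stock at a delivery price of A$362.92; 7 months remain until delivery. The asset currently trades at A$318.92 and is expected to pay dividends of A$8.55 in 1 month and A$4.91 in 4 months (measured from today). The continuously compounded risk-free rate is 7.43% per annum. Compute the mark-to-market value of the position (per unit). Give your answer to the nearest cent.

PV(remaining dividends) I = 8.55·e^(−0.0743·1/12) + 4.91·e^(−0.0743·4/12) = 13.2871
Current forward F = (S − I)·e^(rT) = (318.92 − 13.2871)·e^(0.0743·7/12) = 305.6329 × 1.044295 = 319.1709
Value (long) = (F − K)·e^(−rT) = (319.1709 − 362.92) × 0.957584 = -41.8934
Value = -A$41.89

-A$41.89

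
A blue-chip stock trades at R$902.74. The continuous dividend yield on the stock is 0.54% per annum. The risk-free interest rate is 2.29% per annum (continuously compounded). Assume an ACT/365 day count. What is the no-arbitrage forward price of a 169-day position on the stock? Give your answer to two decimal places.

R$910.08

F = S·e^((r − q)T) = 902.74 · e^((0.0229 − 0.0054) × 169/365)
= 902.74 · e^0.008103 = 902.74 × 1.008136
F = R$910.08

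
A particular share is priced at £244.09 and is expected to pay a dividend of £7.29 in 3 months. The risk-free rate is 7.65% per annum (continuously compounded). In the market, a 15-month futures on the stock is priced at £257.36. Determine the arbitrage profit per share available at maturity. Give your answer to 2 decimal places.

PV(dividends) I = 7.29·e^(−0.0765·3/12) = 7.1519
Fair futures F* = (S − I)·e^(rT) = (244.09 − 7.1519)·e^0.095625 = 236.9381 × 1.100346 = 260.7139
Market £257.36 < fair 260.7139: forward underpriced → reverse cash-and-carry (short the stock, invest proceeds at r, pay the dividends, go long the forward).
Profit at T = |F_mkt − F*| = |257.36 − 260.7139| = £3.35 per share

£3.35 per share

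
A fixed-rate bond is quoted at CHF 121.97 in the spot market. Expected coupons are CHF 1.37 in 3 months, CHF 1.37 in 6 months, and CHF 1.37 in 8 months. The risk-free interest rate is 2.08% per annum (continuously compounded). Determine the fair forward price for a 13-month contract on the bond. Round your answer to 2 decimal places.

PV(coupons) I = 1.37·e^(−0.0208·3/12) + 1.37·e^(−0.0208·6/12) + 1.37·e^(−0.0208·8/12)
I = 1.3629 + 1.3558 + 1.3511 = 4.0698
F = (S − I)·e^(rT) = (121.97 − 4.0698) · e^(0.0208·13/12)
= 117.9002 · e^0.022533 = 117.9002 × 1.022789 = CHF 120.59

CHF 120.59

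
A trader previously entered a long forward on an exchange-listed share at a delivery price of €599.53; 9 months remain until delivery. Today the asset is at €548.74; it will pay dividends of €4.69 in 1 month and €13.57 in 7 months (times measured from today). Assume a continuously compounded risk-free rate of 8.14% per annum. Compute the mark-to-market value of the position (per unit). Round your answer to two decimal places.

-€32.88

PV(remaining dividends) I = 4.69·e^(−0.0814·1/12) + 13.57·e^(−0.0814·7/12) = 17.5990
Current forward F = (S − I)·e^(rT) = (548.74 − 17.5990)·e^(0.0814·9/12) = 531.1410 × 1.062952 = 564.5774
Value (long) = (F − K)·e^(−rT) = (564.5774 − 599.53) × 0.940776 = -32.8826
Value = -€32.88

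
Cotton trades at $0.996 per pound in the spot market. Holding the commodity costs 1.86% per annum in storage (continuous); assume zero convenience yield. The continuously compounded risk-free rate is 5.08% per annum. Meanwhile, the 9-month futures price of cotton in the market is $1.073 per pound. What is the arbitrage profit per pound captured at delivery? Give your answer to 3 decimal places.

Fair futures: F* = S·e^(carry·T), with carry = (r + u) = 0.0508 + 0.0186 = 0.0694
F* = 0.996 · e^(0.0694 × 9/12) = 0.996 · e^0.052050 = 0.996 × 1.053428 = $1.0492
Market $1.073 > fair $1.0492: forward overpriced → cash-and-carry (buy spot, short the forward).
At maturity, profit = |F_mkt − F*| = |1.073 − 1.0492| = $0.024 per pound

$0.024 per pound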